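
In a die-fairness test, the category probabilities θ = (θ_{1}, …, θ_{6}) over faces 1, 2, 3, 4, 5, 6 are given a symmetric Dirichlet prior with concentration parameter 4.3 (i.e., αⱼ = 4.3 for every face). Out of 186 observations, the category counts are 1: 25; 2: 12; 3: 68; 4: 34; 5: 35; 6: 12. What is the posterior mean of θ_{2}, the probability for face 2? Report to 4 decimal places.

The Dirichlet prior is conjugate to the Multinomial likelihood: each posterior αⱼ = prior αⱼ + observed count nⱼ.
Posterior concentration: (29.3, 16.3, 72.3, 38.3, 39.3, 16.3), total = 211.8.
E[θ_{2}|data] = α_{2}/Σα = 16.3/211.8 = 0.0770.

0.0770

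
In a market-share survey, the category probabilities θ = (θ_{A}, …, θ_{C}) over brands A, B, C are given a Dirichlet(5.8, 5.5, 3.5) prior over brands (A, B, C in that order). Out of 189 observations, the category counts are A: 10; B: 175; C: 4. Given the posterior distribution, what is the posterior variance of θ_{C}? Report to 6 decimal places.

The Dirichlet prior is conjugate to the Multinomial likelihood: each posterior αⱼ = prior αⱼ + observed count nⱼ.
Posterior concentration: (15.8, 180.5, 7.5), total = 203.8.
Var[θ_j] = α_j(Σα−α_j)/((Σα)²(Σα+1)) = 7.5·196.3/(203.8²·204.8) = 0.000173.

0.000173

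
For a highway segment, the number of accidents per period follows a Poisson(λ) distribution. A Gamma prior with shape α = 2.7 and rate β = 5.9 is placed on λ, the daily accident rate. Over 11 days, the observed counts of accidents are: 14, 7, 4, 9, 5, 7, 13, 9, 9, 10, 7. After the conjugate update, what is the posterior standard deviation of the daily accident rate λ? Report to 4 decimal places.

With a Gamma(shape α, rate β) prior, the Poisson likelihood is conjugate: the posterior is Gamma(α + ΣXᵢ, β + n).
Sum of counts S = 94 over n = 11 days.
Posterior: Gamma(α+S, β+n) = Gamma(2.7+94, 5.9+11) = Gamma(96.7, 16.9).
SD = √α/β = √96.7/16.9 = 0.5819.

0.5819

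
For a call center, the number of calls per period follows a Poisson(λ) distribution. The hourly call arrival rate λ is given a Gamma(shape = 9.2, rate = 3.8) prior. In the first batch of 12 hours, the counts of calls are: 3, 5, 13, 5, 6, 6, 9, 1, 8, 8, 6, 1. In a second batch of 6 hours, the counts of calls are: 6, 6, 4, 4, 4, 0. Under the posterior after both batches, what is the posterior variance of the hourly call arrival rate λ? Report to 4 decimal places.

0.2193

With a Gamma(shape α, rate β) prior, the Poisson likelihood is conjugate: the posterior is Gamma(α + ΣXᵢ, β + n).
Batch 1: sum of counts S = 71 over n = 12 hours.
After batch 1: Gamma(α+S, β+n) = Gamma(9.2+71, 3.8+12) = Gamma(80.2, 15.8).
Batch 2: sum of counts S = 24 over n = 6 hours.
After batch 2: Gamma(α+S, β+n) = Gamma(80.2+24, 15.8+6) = Gamma(104.2, 21.8).
Var = α/β² = 104.2/21.8² = 0.2193.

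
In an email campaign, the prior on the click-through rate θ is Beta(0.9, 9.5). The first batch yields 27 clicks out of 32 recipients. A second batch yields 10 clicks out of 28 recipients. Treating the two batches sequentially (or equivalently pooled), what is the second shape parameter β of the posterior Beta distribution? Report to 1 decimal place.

The Beta prior is conjugate to a Binomial/Bernoulli likelihood; the update adds successes to α and failures to β.
After batch 1: Beta(0.9+27, 9.5+5) = Beta(27.9, 14.5).
After batch 2: Beta(27.9+10, 14.5+18) = Beta(37.9, 32.5).
Posterior β = 32.5.

32.5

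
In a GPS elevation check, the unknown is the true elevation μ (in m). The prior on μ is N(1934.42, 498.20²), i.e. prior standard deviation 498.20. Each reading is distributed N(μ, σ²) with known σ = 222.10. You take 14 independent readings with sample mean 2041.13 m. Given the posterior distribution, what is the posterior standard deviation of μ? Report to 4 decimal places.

58.9418

For Normal data with known variance σ², a Normal(μ₀, σ₀²) prior on μ is conjugate. Posterior precision = 1/σ₀² + n/σ²; posterior mean is the precision-weighted average of μ₀ and x̄.
σ₀² = 498.20² = 248203.24, σ² = 222.10² = 49328.41; σ² + n·σ₀² = 49328.41 + 14·248203.24 = 3524173.77.
Posterior precision = 1/σ₀² + n/σ² = 1/248203.24 + 14/49328.41 = (σ² + n·σ₀²)/(σ₀²σ²) = 3524173.77/(248203.24·49328.41); posterior variance σₙ² = σ₀²σ²/(σ² + n·σ₀²) = 248203.24·49328.41/3524173.77 = 3474.139468.
Posterior SD = √σₙ² = √(248203.24·49328.41/3524173.77) = 58.9418.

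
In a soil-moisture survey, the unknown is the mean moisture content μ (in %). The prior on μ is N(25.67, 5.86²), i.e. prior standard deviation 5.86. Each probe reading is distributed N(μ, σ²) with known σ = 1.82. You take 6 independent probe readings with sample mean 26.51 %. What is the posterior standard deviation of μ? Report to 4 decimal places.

For Normal data with known variance σ², a Normal(μ₀, σ₀²) prior on μ is conjugate. Posterior precision = 1/σ₀² + n/σ²; posterior mean is the precision-weighted average of μ₀ and x̄.
σ₀² = 5.86² = 34.3396, σ² = 1.82² = 3.3124; σ² + n·σ₀² = 3.3124 + 6·34.3396 = 209.35.
Posterior precision = 1/σ₀² + n/σ² = 1/34.3396 + 6/3.3124 = (σ² + n·σ₀²)/(σ₀²σ²) = 209.35/(34.3396·3.3124); posterior variance σₙ² = σ₀²σ²/(σ² + n·σ₀²) = 34.3396·3.3124/209.35 = 0.543332.
Posterior SD = √σₙ² = √(34.3396·3.3124/209.35) = 0.7371.

0.7371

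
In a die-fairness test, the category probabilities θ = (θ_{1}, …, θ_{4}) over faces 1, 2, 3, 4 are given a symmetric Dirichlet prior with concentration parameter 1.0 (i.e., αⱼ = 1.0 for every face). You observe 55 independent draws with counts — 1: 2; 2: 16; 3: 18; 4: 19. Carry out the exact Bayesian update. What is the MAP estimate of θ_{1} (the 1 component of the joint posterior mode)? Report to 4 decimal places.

The Dirichlet prior is conjugate to the Multinomial likelihood: each posterior αⱼ = prior αⱼ + observed count nⱼ.
Posterior concentration: (3.0, 17.0, 19.0, 20.0), total = 59.0.
Joint mode component: (α_{1}−1)/(Σα−K) = 2.0/55.0 = 0.0364.

0.0364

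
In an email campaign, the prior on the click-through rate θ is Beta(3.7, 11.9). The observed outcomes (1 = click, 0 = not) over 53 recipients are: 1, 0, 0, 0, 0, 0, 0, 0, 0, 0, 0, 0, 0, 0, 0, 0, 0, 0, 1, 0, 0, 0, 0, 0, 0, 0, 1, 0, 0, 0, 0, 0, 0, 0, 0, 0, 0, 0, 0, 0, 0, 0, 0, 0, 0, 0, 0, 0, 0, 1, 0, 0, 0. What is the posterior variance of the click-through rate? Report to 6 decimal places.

0.001432

The Beta prior is conjugate to a Binomial/Bernoulli likelihood; the update adds successes to α and failures to β.
Posterior: Beta(α+k, β+n−k) = Beta(3.7+4, 11.9+49) = Beta(7.7, 60.9).
Var = αβ/((α+β)²(α+β+1)) = 7.7·60.9/(68.6²·69.6) = 0.001432.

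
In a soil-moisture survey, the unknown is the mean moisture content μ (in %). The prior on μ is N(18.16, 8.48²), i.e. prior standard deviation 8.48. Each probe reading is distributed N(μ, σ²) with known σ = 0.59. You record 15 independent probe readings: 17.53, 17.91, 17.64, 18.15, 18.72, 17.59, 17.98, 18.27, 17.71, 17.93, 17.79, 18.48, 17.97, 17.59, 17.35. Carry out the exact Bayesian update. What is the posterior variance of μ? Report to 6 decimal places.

0.023199

For Normal data with known variance σ², a Normal(μ₀, σ₀²) prior on μ is conjugate. Posterior precision = 1/σ₀² + n/σ²; posterior mean is the precision-weighted average of μ₀ and x̄.
σ₀² = 8.48² = 71.9104, σ² = 0.59² = 0.3481; σ² + n·σ₀² = 0.3481 + 15·71.9104 = 1079.0041.
Posterior precision = 1/σ₀² + n/σ² = 1/71.9104 + 15/0.3481 = (σ² + n·σ₀²)/(σ₀²σ²) = 1079.0041/(71.9104·0.3481); posterior variance σₙ² = σ₀²σ²/(σ² + n·σ₀²) = 71.9104·0.3481/1079.0041 = 0.023199.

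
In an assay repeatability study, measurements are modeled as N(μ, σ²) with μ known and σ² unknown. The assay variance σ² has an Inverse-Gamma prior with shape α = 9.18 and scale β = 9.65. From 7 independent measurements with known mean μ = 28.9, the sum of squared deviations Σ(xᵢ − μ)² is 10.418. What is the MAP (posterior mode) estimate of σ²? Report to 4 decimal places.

With known mean μ and an Inverse-Gamma(α, β) prior on σ², the Normal likelihood is conjugate: posterior is Inv-Gamma(α + n/2, β + Σ(xᵢ−μ)²/2).
Posterior: Inv-Gamma(9.18 + 7/2, 9.65 + 10.418/2) = Inv-Gamma(12.68, 14.8590).
Mode = β/(α+1) = 14.8590/13.68 = 1.0862.

1.0862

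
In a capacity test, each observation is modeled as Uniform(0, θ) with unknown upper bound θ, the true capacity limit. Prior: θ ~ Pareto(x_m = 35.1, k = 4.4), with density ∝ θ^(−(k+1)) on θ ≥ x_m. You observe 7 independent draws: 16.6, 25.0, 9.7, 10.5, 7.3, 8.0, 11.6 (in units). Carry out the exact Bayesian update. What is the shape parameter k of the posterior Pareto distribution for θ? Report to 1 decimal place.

11.4

A Pareto(scale x_m, shape k) prior on the upper bound θ of Uniform(0, θ) is conjugate: posterior is Pareto(max(x_m, max xᵢ), k + n).
Sample maximum = 25.0; prior scale x_m = 35.1 → posterior scale = max = 35.1.
Posterior shape = 4.4 + 7 = 11.4.
Posterior shape k = 11.4.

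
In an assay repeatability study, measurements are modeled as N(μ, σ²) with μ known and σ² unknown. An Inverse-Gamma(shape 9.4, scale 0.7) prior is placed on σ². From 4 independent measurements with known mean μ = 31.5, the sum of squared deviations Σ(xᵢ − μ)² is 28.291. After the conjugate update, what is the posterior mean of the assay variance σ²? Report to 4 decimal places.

With known mean μ and an Inverse-Gamma(α, β) prior on σ², the Normal likelihood is conjugate: posterior is Inv-Gamma(α + n/2, β + Σ(xᵢ−μ)²/2).
Posterior: Inv-Gamma(9.4 + 4/2, 0.7 + 28.291/2) = Inv-Gamma(11.40, 14.8455).
E[σ²|data] = β/(α−1) = 14.8455/10.40 = 1.4275.

1.4275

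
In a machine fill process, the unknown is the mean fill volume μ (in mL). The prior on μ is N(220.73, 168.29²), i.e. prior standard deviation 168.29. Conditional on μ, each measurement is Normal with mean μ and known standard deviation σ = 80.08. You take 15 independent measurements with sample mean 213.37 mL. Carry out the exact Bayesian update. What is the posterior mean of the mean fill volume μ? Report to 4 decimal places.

213.4794

For Normal data with known variance σ², a Normal(μ₀, σ₀²) prior on μ is conjugate. Posterior precision = 1/σ₀² + n/σ²; posterior mean is the precision-weighted average of μ₀ and x̄.
n·x̄ = 15·213.37 = 3200.55.
σ₀² = 168.29² = 28321.5241, σ² = 80.08² = 6412.8064; σ² + n·σ₀² = 6412.8064 + 15·28321.5241 = 431235.6679.
Posterior mean = (μ₀/σ₀² + n·x̄/σ²)/(1/σ₀² + n/σ²) = (σ²·μ₀ + σ₀²·n·x̄)/(σ² + n·σ₀²) = (6412.8064·220.73 + 28321.5241·3200.55)/431235.6679 = 92059952.714927/431235.6679 = 213.4794.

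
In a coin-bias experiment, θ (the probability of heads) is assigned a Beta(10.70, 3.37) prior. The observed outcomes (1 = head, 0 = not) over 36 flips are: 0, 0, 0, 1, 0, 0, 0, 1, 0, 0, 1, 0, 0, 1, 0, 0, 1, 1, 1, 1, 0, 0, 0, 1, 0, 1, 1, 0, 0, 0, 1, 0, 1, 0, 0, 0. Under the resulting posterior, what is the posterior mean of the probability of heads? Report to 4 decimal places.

0.4733

The Beta prior is conjugate to a Binomial/Bernoulli likelihood; the update adds successes to α and failures to β.
Posterior: Beta(α+k, β+n−k) = Beta(10.70+13, 3.37+23) = Beta(23.70, 26.37).
Posterior mean = α/(α+β) = 23.70/50.07 = 0.4733.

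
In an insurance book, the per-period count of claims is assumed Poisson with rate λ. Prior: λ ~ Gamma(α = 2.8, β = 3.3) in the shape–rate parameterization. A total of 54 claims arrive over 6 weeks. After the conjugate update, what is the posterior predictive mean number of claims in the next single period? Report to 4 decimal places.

6.1075

With a Gamma(shape α, rate β) prior, the Poisson likelihood is conjugate: the posterior is Gamma(α + ΣXᵢ, β + n).
Posterior: Gamma(α+S, β+n) = Gamma(2.8+54, 3.3+6) = Gamma(56.8, 9.3).
The predictive distribution for one future period is NegBinom with mean α/β = 6.1075.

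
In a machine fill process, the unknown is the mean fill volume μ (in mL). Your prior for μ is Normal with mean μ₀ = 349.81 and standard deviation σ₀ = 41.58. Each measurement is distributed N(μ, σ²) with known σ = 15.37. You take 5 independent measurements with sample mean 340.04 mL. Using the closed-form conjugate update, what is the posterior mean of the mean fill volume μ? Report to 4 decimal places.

For Normal data with known variance σ², a Normal(μ₀, σ₀²) prior on μ is conjugate. Posterior precision = 1/σ₀² + n/σ²; posterior mean is the precision-weighted average of μ₀ and x̄.
n·x̄ = 5·340.04 = 1700.2.
σ₀² = 41.58² = 1728.8964, σ² = 15.37² = 236.2369; σ² + n·σ₀² = 236.2369 + 5·1728.8964 = 8880.7189.
Posterior mean = (μ₀/σ₀² + n·x̄/σ²)/(1/σ₀² + n/σ²) = (σ²·μ₀ + σ₀²·n·x̄)/(σ² + n·σ₀²) = (236.2369·349.81 + 1728.8964·1700.2)/8880.7189 = 3022107.689269/8880.7189 = 340.2999.

340.2999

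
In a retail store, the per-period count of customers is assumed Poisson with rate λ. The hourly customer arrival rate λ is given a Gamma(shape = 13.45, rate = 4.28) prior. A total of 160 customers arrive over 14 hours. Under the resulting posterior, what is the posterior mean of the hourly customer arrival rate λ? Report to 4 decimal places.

With a Gamma(shape α, rate β) prior, the Poisson likelihood is conjugate: the posterior is Gamma(α + ΣXᵢ, β + n).
Posterior: Gamma(α+S, β+n) = Gamma(13.45+160, 4.28+14) = Gamma(173.45, 18.28).
Posterior mean = α/β = 173.45/18.28 = 9.4885.

9.4885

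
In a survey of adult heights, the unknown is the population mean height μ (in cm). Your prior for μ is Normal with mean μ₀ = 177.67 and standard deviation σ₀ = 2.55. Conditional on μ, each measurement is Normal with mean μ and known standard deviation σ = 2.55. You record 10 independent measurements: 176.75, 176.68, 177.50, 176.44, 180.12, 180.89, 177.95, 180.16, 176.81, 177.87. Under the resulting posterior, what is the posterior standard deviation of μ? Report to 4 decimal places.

0.7689

For Normal data with known variance σ², a Normal(μ₀, σ₀²) prior on μ is conjugate. Posterior precision = 1/σ₀² + n/σ²; posterior mean is the precision-weighted average of μ₀ and x̄.
σ₀² = 2.55² = 6.5025, σ² = 2.55² = 6.5025; σ² + n·σ₀² = 6.5025 + 10·6.5025 = 71.5275.
Posterior precision = 1/σ₀² + n/σ² = 1/6.5025 + 10/6.5025 = (σ² + n·σ₀²)/(σ₀²σ²) = 71.5275/(6.5025·6.5025); posterior variance σₙ² = σ₀²σ²/(σ² + n·σ₀²) = 6.5025·6.5025/71.5275 = 0.591136.
Posterior SD = √σₙ² = √(6.5025·6.5025/71.5275) = 0.7689.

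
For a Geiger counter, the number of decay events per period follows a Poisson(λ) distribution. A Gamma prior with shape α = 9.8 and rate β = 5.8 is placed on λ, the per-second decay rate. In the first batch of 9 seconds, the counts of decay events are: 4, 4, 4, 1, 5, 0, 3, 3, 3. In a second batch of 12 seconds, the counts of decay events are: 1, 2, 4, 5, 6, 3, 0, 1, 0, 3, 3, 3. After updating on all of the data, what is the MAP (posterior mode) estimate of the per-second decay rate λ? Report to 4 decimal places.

2.4925

With a Gamma(shape α, rate β) prior, the Poisson likelihood is conjugate: the posterior is Gamma(α + ΣXᵢ, β + n).
Batch 1: sum of counts S = 27 over n = 9 seconds.
After batch 1: Gamma(α+S, β+n) = Gamma(9.8+27, 5.8+9) = Gamma(36.8, 14.8).
Batch 2: sum of counts S = 31 over n = 12 seconds.
After batch 2: Gamma(α+S, β+n) = Gamma(36.8+31, 14.8+12) = Gamma(67.8, 26.8).
Mode of Gamma(α,β) for α≥1 is (α−1)/β = 66.8/26.8 = 2.4925.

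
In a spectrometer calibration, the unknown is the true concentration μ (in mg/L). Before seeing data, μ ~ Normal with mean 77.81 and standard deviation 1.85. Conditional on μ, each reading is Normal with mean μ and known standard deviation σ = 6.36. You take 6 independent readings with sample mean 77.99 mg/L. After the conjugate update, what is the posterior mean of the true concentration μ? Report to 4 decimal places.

For Normal data with known variance σ², a Normal(μ₀, σ₀²) prior on μ is conjugate. Posterior precision = 1/σ₀² + n/σ²; posterior mean is the precision-weighted average of μ₀ and x̄.
n·x̄ = 6·77.99 = 467.94.
σ₀² = 1.85² = 3.4225, σ² = 6.36² = 40.4496; σ² + n·σ₀² = 40.4496 + 6·3.4225 = 60.9846.
Posterior mean = (μ₀/σ₀² + n·x̄/σ²)/(1/σ₀² + n/σ²) = (σ²·μ₀ + σ₀²·n·x̄)/(σ² + n·σ₀²) = (40.4496·77.81 + 3.4225·467.94)/60.9846 = 4748.908026/60.9846 = 77.8706.

77.8706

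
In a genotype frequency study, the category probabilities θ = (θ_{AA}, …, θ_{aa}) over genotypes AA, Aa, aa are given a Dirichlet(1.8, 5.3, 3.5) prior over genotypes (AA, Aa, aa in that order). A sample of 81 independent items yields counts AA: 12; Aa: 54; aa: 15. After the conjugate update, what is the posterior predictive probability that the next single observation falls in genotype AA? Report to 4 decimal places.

The Dirichlet prior is conjugate to the Multinomial likelihood: each posterior αⱼ = prior αⱼ + observed count nⱼ.
Posterior concentration: (13.8, 59.3, 18.5), total = 91.6.
P(next = AA | data) = α_{AA}/Σα = 0.1507.

0.1507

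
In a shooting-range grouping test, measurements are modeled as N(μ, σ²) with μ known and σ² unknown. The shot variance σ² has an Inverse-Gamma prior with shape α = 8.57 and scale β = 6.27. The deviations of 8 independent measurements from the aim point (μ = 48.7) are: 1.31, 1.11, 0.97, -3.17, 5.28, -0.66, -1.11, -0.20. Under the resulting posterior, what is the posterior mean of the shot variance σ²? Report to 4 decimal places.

With known mean μ and an Inverse-Gamma(α, β) prior on σ², the Normal likelihood is conjugate: posterior is Inv-Gamma(α + n/2, β + Σ(xᵢ−μ)²/2).
Σ(xᵢ−μ)² = (1.31)² + (1.11)² + (0.97)² + (-3.17)² + (5.28)² + (-0.66)² + (-1.11)² + (-0.20)² = 43.5241.
Posterior: Inv-Gamma(8.57 + 8/2, 6.27 + 43.5241/2) = Inv-Gamma(12.57, 28.03205).
E[σ²|data] = β/(α−1) = 28.03205/11.57 = 2.4228.

2.4228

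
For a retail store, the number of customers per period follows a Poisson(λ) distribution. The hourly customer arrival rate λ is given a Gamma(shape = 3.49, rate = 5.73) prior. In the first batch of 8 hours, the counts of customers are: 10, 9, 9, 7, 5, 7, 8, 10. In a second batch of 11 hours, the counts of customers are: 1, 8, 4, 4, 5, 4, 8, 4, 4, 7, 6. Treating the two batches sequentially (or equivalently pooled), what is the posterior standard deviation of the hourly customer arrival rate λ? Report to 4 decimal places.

With a Gamma(shape α, rate β) prior, the Poisson likelihood is conjugate: the posterior is Gamma(α + ΣXᵢ, β + n).
Batch 1: sum of counts S = 65 over n = 8 hours.
After batch 1: Gamma(α+S, β+n) = Gamma(3.49+65, 5.73+8) = Gamma(68.49, 13.73).
Batch 2: sum of counts S = 55 over n = 11 hours.
After batch 2: Gamma(α+S, β+n) = Gamma(68.49+55, 13.73+11) = Gamma(123.49, 24.73).
SD = √α/β = √123.49/24.73 = 0.4494.

0.4494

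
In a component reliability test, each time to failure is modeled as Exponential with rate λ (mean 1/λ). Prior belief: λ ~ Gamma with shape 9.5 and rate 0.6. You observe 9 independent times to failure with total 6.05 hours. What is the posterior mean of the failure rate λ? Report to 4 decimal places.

With a Gamma(shape α, rate β) prior on the exponential rate λ, the posterior after n observations with total T = Σxᵢ is Gamma(α+n, β+T).
Posterior: Gamma(9.5+9, 0.6+6.05) = Gamma(18.5, 6.65).
Posterior mean of λ = α/β = 18.5/6.65 = 2.7820.

2.7820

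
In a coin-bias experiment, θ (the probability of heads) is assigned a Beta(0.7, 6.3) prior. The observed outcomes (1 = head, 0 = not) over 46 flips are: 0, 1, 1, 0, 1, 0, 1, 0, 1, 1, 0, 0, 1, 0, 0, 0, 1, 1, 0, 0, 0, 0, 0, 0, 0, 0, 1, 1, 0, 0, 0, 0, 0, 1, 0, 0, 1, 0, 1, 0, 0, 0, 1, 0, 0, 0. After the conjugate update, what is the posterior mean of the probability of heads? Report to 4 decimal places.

The Beta prior is conjugate to a Binomial/Bernoulli likelihood; the update adds successes to α and failures to β.
Posterior: Beta(α+k, β+n−k) = Beta(0.7+15, 6.3+31) = Beta(15.7, 37.3).
Posterior mean = α/(α+β) = 15.7/53.0 = 0.2962.

0.2962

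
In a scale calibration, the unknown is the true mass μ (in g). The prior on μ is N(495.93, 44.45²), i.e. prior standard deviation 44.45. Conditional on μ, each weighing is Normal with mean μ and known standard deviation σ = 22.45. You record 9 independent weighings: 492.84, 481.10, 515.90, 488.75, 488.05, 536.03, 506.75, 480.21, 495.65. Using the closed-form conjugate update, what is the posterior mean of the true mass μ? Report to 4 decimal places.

For Normal data with known variance σ², a Normal(μ₀, σ₀²) prior on μ is conjugate. Posterior precision = 1/σ₀² + n/σ²; posterior mean is the precision-weighted average of μ₀ and x̄.
Σxᵢ = 492.84 + 481.10 + 515.90 + 488.75 + 488.05 + 536.03 + 506.75 + 480.21 + 495.65 = 4485.28, so n·x̄ = 4485.28.
σ₀² = 44.45² = 1975.8025, σ² = 22.45² = 504.0025; σ² + n·σ₀² = 504.0025 + 9·1975.8025 = 18286.225.
Posterior mean = (μ₀/σ₀² + n·x̄/σ²)/(1/σ₀² + n/σ²) = (σ²·μ₀ + σ₀²·n·x̄)/(σ² + n·σ₀²) = (504.0025·495.93 + 1975.8025·4485.28)/18286.225 = 9111977.397025/18286.225 = 498.2973.

498.2973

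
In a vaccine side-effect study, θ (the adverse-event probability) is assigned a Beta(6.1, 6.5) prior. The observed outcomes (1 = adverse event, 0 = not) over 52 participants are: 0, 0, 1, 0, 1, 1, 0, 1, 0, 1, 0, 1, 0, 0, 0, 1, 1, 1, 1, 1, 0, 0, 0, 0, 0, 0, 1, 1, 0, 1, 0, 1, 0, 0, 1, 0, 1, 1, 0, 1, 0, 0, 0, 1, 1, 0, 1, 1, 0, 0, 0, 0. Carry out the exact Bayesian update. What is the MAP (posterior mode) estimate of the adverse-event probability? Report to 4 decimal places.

The Beta prior is conjugate to a Binomial/Bernoulli likelihood; the update adds successes to α and failures to β.
Posterior: Beta(α+k, β+n−k) = Beta(6.1+23, 6.5+29) = Beta(29.1, 35.5).
Mode of Beta(a,b) for a,b>1 is (a−1)/(a+b−2) = 28.1/62.6 = 0.4489.

0.4489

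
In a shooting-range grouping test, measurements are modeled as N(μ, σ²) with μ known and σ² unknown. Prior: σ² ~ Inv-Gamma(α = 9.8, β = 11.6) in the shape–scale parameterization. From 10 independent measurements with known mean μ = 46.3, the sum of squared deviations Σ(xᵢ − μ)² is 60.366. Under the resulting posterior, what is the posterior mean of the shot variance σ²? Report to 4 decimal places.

With known mean μ and an Inverse-Gamma(α, β) prior on σ², the Normal likelihood is conjugate: posterior is Inv-Gamma(α + n/2, β + Σ(xᵢ−μ)²/2).
Posterior: Inv-Gamma(9.8 + 10/2, 11.6 + 60.366/2) = Inv-Gamma(14.80, 41.7830).
E[σ²|data] = β/(α−1) = 41.7830/13.80 = 3.0278.

3.0278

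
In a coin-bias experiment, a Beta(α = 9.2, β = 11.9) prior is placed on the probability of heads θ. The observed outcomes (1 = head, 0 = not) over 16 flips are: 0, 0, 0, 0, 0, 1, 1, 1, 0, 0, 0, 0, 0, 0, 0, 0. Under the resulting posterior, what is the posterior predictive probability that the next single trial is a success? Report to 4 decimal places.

0.3288

The Beta prior is conjugate to a Binomial/Bernoulli likelihood; the update adds successes to α and failures to β.
Posterior: Beta(α+k, β+n−k) = Beta(9.2+3, 11.9+13) = Beta(12.2, 24.9).
For a single future Bernoulli trial, P(success | data) = α/(α+β) = 0.3288.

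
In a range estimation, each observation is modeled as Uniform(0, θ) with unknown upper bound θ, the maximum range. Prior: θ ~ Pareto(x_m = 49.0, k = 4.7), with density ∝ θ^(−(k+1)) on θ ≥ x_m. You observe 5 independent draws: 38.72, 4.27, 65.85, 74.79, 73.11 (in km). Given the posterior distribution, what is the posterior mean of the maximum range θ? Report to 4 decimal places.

83.3866

A Pareto(scale x_m, shape k) prior on the upper bound θ of Uniform(0, θ) is conjugate: posterior is Pareto(max(x_m, max xᵢ), k + n).
Sample maximum = 74.79; prior scale x_m = 49.0 → posterior scale = max = 74.79.
Posterior shape = 4.7 + 5 = 9.7.
E[θ|data] = k·x_m/(k−1) = 9.7·74.79/8.7 = 83.3866.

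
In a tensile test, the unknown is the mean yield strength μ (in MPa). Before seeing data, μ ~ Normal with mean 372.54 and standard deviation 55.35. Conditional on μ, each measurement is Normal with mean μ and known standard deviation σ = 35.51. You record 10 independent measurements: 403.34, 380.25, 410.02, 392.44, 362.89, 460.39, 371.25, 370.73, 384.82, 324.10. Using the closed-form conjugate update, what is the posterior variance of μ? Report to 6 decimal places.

For Normal data with known variance σ², a Normal(μ₀, σ₀²) prior on μ is conjugate. Posterior precision = 1/σ₀² + n/σ²; posterior mean is the precision-weighted average of μ₀ and x̄.
σ₀² = 55.35² = 3063.6225, σ² = 35.51² = 1260.9601; σ² + n·σ₀² = 1260.9601 + 10·3063.6225 = 31897.1851.
Posterior precision = 1/σ₀² + n/σ² = 1/3063.6225 + 10/1260.9601 = (σ² + n·σ₀²)/(σ₀²σ²) = 31897.1851/(3063.6225·1260.9601); posterior variance σₙ² = σ₀²σ²/(σ² + n·σ₀²) = 3063.6225·1260.9601/31897.1851 = 121.111180.

121.111180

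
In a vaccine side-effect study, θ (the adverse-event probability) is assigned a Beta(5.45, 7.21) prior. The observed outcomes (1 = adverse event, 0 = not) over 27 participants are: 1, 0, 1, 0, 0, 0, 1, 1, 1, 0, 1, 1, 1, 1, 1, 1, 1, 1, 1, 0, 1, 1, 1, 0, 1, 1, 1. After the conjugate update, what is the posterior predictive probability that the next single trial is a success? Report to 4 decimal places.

The Beta prior is conjugate to a Binomial/Bernoulli likelihood; the update adds successes to α and failures to β.
Posterior: Beta(α+k, β+n−k) = Beta(5.45+20, 7.21+7) = Beta(25.45, 14.21).
For a single future Bernoulli trial, P(success | data) = α/(α+β) = 0.6417.

0.6417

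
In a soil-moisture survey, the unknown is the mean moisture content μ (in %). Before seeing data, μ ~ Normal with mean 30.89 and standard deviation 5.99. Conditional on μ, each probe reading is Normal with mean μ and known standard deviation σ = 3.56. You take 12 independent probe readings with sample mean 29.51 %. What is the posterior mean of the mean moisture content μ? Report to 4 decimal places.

For Normal data with known variance σ², a Normal(μ₀, σ₀²) prior on μ is conjugate. Posterior precision = 1/σ₀² + n/σ²; posterior mean is the precision-weighted average of μ₀ and x̄.
n·x̄ = 12·29.51 = 354.12.
σ₀² = 5.99² = 35.8801, σ² = 3.56² = 12.6736; σ² + n·σ₀² = 12.6736 + 12·35.8801 = 443.2348.
Posterior mean = (μ₀/σ₀² + n·x̄/σ²)/(1/σ₀² + n/σ²) = (σ²·μ₀ + σ₀²·n·x̄)/(σ² + n·σ₀²) = (12.6736·30.89 + 35.8801·354.12)/443.2348 = 13097.348516/443.2348 = 29.5495.

29.5495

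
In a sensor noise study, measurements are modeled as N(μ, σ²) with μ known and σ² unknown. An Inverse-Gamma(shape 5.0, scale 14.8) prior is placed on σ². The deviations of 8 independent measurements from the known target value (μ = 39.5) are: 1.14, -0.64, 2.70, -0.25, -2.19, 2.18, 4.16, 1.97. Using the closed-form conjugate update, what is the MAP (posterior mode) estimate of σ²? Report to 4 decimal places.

3.4698

With known mean μ and an Inverse-Gamma(α, β) prior on σ², the Normal likelihood is conjugate: posterior is Inv-Gamma(α + n/2, β + Σ(xᵢ−μ)²/2).
Σ(xᵢ−μ)² = (1.14)² + (-0.64)² + (2.70)² + (-0.25)² + (-2.19)² + (2.18)² + (4.16)² + (1.97)² = 39.7967.
Posterior: Inv-Gamma(5.0 + 8/2, 14.8 + 39.7967/2) = Inv-Gamma(9.00, 34.69835).
Mode = β/(α+1) = 34.69835/10.00 = 3.4698.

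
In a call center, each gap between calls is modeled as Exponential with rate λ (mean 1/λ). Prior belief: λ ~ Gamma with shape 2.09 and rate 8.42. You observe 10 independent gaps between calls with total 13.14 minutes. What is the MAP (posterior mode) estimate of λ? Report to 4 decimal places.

0.5144

With a Gamma(shape α, rate β) prior on the exponential rate λ, the posterior after n observations with total T = Σxᵢ is Gamma(α+n, β+T).
Posterior: Gamma(2.09+10, 8.42+13.14) = Gamma(12.09, 21.56).
Mode = (α−1)/β = 0.5144.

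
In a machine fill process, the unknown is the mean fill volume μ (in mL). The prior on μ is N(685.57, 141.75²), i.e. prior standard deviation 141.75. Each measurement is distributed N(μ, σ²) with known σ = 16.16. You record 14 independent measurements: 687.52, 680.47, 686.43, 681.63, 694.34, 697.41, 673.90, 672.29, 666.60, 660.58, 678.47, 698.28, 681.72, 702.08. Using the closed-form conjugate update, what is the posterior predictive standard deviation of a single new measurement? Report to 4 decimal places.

16.7267

For Normal data with known variance σ², a Normal(μ₀, σ₀²) prior on μ is conjugate. Posterior precision = 1/σ₀² + n/σ²; posterior mean is the precision-weighted average of μ₀ and x̄.
σ₀² = 141.75² = 20093.0625, σ² = 16.16² = 261.1456; σ² + n·σ₀² = 261.1456 + 14·20093.0625 = 281564.0206.
Posterior precision = 1/σ₀² + n/σ² = 1/20093.0625 + 14/261.1456 = (σ² + n·σ₀²)/(σ₀²σ²) = 281564.0206/(20093.0625·261.1456); posterior variance σₙ² = σ₀²σ²/(σ² + n·σ₀²) = 20093.0625·261.1456/281564.0206 = 18.635957.
Predictive variance for one new observation = σₙ² + σ² = 20093.0625·261.1456/281564.0206 + 261.1456 = σ²·(σ₀² + 281564.0206)/281564.0206 = 261.1456·301657.0831/281564.0206 = 279.781557; SD = √(261.1456·301657.0831/281564.0206) = 16.7267.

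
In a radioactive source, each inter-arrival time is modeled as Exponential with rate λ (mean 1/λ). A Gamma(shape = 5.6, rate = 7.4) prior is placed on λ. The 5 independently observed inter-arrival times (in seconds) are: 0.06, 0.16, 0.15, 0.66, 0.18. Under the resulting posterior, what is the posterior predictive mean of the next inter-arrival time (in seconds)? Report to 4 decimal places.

With a Gamma(shape α, rate β) prior on the exponential rate λ, the posterior after n observations with total T = Σxᵢ is Gamma(α+n, β+T).
Sum of observations T = 1.21 seconds; n = 5.
Posterior: Gamma(5.6+5, 7.4+1.21) = Gamma(10.6, 8.61).
The predictive distribution for the next observation is Lomax; its mean is β/(α−1) = 8.61/9.6 = 0.8969.

0.8969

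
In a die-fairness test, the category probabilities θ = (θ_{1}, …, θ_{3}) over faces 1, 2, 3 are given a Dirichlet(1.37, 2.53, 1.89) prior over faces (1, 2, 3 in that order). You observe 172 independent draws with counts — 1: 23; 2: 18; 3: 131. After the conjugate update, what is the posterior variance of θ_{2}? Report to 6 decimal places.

The Dirichlet prior is conjugate to the Multinomial likelihood: each posterior αⱼ = prior αⱼ + observed count nⱼ.
Posterior concentration: (24.37, 20.53, 132.89), total = 177.79.
Var[θ_j] = α_j(Σα−α_j)/((Σα)²(Σα+1)) = 20.53·157.26/(177.79²·178.79) = 0.000571.

0.000571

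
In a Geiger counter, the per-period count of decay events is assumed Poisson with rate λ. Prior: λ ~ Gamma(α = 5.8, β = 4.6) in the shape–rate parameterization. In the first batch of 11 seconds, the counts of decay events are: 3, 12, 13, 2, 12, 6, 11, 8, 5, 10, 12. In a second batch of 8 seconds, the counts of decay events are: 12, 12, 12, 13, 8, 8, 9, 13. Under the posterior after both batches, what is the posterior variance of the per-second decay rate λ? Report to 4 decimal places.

With a Gamma(shape α, rate β) prior, the Poisson likelihood is conjugate: the posterior is Gamma(α + ΣXᵢ, β + n).
Batch 1: sum of counts S = 94 over n = 11 seconds.
After batch 1: Gamma(α+S, β+n) = Gamma(5.8+94, 4.6+11) = Gamma(99.8, 15.6).
Batch 2: sum of counts S = 87 over n = 8 seconds.
After batch 2: Gamma(α+S, β+n) = Gamma(99.8+87, 15.6+8) = Gamma(186.8, 23.6).
Var = α/β² = 186.8/23.6² = 0.3354.

0.3354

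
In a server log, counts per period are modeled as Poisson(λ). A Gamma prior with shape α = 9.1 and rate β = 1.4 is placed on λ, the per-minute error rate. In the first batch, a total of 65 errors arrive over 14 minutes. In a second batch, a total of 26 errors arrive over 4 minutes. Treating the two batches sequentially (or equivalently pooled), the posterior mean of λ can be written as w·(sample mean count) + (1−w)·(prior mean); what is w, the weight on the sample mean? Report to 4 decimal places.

With a Gamma(shape α, rate β) prior, the Poisson likelihood is conjugate: the posterior is Gamma(α + ΣXᵢ, β + n).
Total number of minutes: n = 14 + 4 = 18.
Posterior mean = (α₀+S)/(β₀+n) = [n/(β₀+n)]·(S/n) + [β₀/(β₀+n)]·(α₀/β₀), so only n and β₀ enter the weight.
Weight on data w = n/(β₀+n) = 18/(1.4+18) = 18/19.4 = 0.9278.

0.9278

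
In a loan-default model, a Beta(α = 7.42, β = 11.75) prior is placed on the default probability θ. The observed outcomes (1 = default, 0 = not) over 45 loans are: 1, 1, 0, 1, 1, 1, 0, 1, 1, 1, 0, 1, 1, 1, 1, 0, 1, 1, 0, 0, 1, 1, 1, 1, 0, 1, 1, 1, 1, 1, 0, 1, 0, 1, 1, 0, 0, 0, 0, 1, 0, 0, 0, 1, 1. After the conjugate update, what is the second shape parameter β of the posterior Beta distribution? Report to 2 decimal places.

27.75

The Beta prior is conjugate to a Binomial/Bernoulli likelihood; the update adds successes to α and failures to β.
Posterior: Beta(α+k, β+n−k) = Beta(7.42+29, 11.75+16) = Beta(36.42, 27.75).
Posterior β = 27.75.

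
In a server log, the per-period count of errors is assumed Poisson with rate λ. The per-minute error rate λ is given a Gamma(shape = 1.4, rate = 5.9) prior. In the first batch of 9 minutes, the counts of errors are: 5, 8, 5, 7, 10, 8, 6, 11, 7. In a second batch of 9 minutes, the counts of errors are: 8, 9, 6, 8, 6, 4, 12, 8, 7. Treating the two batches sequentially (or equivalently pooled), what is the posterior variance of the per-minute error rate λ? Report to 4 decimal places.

0.2388

With a Gamma(shape α, rate β) prior, the Poisson likelihood is conjugate: the posterior is Gamma(α + ΣXᵢ, β + n).
Batch 1: sum of counts S = 67 over n = 9 minutes.
After batch 1: Gamma(α+S, β+n) = Gamma(1.4+67, 5.9+9) = Gamma(68.4, 14.9).
Batch 2: sum of counts S = 68 over n = 9 minutes.
After batch 2: Gamma(α+S, β+n) = Gamma(68.4+68, 14.9+9) = Gamma(136.4, 23.9).
Var = α/β² = 136.4/23.9² = 0.2388.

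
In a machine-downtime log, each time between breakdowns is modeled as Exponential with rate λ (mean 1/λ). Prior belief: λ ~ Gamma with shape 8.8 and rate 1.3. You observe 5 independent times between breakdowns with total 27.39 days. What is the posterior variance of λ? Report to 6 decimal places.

0.016766

With a Gamma(shape α, rate β) prior on the exponential rate λ, the posterior after n observations with total T = Σxᵢ is Gamma(α+n, β+T).
Posterior: Gamma(8.8+5, 1.3+27.39) = Gamma(13.8, 28.69).
Var = α/β² = 0.016766.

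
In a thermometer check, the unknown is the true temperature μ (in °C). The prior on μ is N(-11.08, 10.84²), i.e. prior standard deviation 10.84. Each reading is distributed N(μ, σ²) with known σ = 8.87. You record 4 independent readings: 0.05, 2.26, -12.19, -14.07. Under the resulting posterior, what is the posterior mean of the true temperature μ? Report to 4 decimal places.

-6.7177

For Normal data with known variance σ², a Normal(μ₀, σ₀²) prior on μ is conjugate. Posterior precision = 1/σ₀² + n/σ²; posterior mean is the precision-weighted average of μ₀ and x̄.
Σxᵢ = 0.05 + 2.26 + (-12.19) + (-14.07) = -23.95, so n·x̄ = -23.95.
σ₀² = 10.84² = 117.5056, σ² = 8.87² = 78.6769; σ² + n·σ₀² = 78.6769 + 4·117.5056 = 548.6993.
Posterior mean = (μ₀/σ₀² + n·x̄/σ²)/(1/σ₀² + n/σ²) = (σ²·μ₀ + σ₀²·n·x̄)/(σ² + n·σ₀²) = (78.6769·(-11.08) + 117.5056·(-23.95))/548.6993 = -3685.999172/548.6993 = -6.7177.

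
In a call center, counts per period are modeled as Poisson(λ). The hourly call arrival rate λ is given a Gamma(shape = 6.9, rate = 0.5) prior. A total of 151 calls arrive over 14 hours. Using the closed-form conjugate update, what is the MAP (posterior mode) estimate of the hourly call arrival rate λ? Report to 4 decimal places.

10.8207

With a Gamma(shape α, rate β) prior, the Poisson likelihood is conjugate: the posterior is Gamma(α + ΣXᵢ, β + n).
Posterior: Gamma(α+S, β+n) = Gamma(6.9+151, 0.5+14) = Gamma(157.9, 14.5).
Mode of Gamma(α,β) for α≥1 is (α−1)/β = 156.9/14.5 = 10.8207.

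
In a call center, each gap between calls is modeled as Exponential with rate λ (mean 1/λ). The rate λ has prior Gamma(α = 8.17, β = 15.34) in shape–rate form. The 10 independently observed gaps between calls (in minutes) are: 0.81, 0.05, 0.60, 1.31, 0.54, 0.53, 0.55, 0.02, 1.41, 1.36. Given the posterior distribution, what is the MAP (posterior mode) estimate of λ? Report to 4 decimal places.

With a Gamma(shape α, rate β) prior on the exponential rate λ, the posterior after n observations with total T = Σxᵢ is Gamma(α+n, β+T).
Sum of observations T = 7.18 minutes; n = 10.
Posterior: Gamma(8.17+10, 15.34+7.18) = Gamma(18.17, 22.52).
Mode = (α−1)/β = 0.7624.

0.7624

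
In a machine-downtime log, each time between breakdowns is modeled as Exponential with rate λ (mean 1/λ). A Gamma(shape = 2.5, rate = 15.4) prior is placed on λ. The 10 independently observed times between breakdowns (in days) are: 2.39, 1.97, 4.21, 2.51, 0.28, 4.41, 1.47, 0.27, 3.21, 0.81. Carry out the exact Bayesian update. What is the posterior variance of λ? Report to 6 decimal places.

0.009165

With a Gamma(shape α, rate β) prior on the exponential rate λ, the posterior after n observations with total T = Σxᵢ is Gamma(α+n, β+T).
Sum of observations T = 21.53 days; n = 10.
Posterior: Gamma(2.5+10, 15.4+21.53) = Gamma(12.5, 36.93).
Var = α/β² = 0.009165.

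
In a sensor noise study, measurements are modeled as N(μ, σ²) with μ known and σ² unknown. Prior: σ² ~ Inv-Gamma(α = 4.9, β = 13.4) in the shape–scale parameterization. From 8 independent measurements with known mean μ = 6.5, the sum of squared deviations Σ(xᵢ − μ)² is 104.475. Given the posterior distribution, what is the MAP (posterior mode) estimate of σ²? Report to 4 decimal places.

6.6301

With known mean μ and an Inverse-Gamma(α, β) prior on σ², the Normal likelihood is conjugate: posterior is Inv-Gamma(α + n/2, β + Σ(xᵢ−μ)²/2).
Posterior: Inv-Gamma(4.9 + 8/2, 13.4 + 104.475/2) = Inv-Gamma(8.90, 65.6375).
Mode = β/(α+1) = 65.6375/9.90 = 6.6301.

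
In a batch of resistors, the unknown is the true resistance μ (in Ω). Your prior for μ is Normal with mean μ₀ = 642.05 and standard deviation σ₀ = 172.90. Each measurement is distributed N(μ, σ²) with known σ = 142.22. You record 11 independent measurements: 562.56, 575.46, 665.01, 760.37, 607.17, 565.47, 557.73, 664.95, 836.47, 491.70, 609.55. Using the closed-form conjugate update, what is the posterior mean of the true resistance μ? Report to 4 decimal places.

627.8241

For Normal data with known variance σ², a Normal(μ₀, σ₀²) prior on μ is conjugate. Posterior precision = 1/σ₀² + n/σ²; posterior mean is the precision-weighted average of μ₀ and x̄.
Σxᵢ = 562.56 + 575.46 + 665.01 + 760.37 + 607.17 + 565.47 + 557.73 + 664.95 + 836.47 + 491.70 + 609.55 = 6896.44, so n·x̄ = 6896.44.
σ₀² = 172.90² = 29894.41, σ² = 142.22² = 20226.5284; σ² + n·σ₀² = 20226.5284 + 11·29894.41 = 349065.0384.
Posterior mean = (μ₀/σ₀² + n·x̄/σ²)/(1/σ₀² + n/σ²) = (σ²·μ₀ + σ₀²·n·x̄)/(σ² + n·σ₀²) = (20226.5284·642.05 + 29894.41·6896.44)/349065.0384 = 219151447.45962/349065.0384 = 627.8241.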